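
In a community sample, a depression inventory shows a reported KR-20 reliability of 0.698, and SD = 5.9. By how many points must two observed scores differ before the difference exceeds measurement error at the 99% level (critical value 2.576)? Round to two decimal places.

11.81

SEM = 5.9000·√(1 − 0.6980) ≈ 3.2423
SE_diff = SEM · √2 ≈ 3.2423 · 1.4142 ≈ 4.5853
Smallest detectable difference = 2.576·4.5853 ≈ 11.8118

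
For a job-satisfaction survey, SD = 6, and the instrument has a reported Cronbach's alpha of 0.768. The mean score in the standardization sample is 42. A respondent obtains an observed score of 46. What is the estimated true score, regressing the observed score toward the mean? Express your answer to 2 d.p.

T̂ = 0.7680(46) + 0.2320(42) ≃ 45.0720

45.07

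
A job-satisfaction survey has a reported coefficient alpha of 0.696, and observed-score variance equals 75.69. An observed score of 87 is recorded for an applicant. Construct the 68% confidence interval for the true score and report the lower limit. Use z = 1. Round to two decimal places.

SD = √75.69 = 8.7000
SEM = 8.7000 * √(1 − 0.6960) = 8.7000 * √0.3040 ≃ 8.7000 * 0.5514 ≃ 4.7968
Margin = 1 * 4.7968 ≃ 4.7968
Lower bound: 87 − 4.7968 = 82.2032

82.20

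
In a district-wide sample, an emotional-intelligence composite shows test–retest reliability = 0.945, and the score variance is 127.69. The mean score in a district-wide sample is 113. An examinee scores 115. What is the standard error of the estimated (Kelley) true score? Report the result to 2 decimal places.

σ = 127.69^(1/2) = 11.3000
SE_est = SD · √(r(1 − r)) = 11.3000 · √0.0520 ≃ 11.3000 · 0.2280 ≃ 2.5762

2.58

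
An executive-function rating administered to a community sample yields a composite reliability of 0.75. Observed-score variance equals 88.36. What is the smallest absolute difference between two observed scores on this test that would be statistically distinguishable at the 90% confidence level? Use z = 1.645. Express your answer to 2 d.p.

10.93

SD = √88.36 ≃ 9.400
SEM = 9.400 · √(1 − 0.750) = 9.400 · √0.250 ≃ 9.400 · 0.500 ≃ 4.700
Standard error of the difference = 4.700·√2 ≃ 6.647
Minimum reliable difference = 1.645 · SE_diff ≃ 1.645 · 6.647 ≃ 10.934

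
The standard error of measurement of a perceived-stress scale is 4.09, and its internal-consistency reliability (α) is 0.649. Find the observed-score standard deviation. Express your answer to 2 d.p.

6.90

SD = SEM / √(1 − r) = 4.09 / √0.351 ≈ 4.09 / 0.592 ≈ 6.904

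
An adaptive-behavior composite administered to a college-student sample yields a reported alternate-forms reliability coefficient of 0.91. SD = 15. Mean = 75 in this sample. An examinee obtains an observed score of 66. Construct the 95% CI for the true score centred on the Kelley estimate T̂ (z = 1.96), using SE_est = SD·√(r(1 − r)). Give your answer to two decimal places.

[58.40, 75.22]

T̂ = 0.9100(66) + 0.0900(75) ≈ 66.8100
SE_est = 15.0000·√[r(1 − r)] ≈ 4.2927
95% CI: 66.8100 ± 8.4137 ≈ (58.3963, 75.2237)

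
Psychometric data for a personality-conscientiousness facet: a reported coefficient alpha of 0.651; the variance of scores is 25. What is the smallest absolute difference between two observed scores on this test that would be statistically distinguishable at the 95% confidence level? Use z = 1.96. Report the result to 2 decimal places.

8.19

SD = √25 = 5.0000
SEM = 5.0000 * √(1 − 0.6510) = 5.0000 * √0.3490 ≈ 5.0000 * 0.5908 ≈ 2.9538
SE_diff = SEM * √2 ≈ 2.9538 * 1.4142 ≈ 4.1773
Minimum reliable difference = 1.96 * SE_diff ≈ 1.96 * 4.1773 ≈ 8.1875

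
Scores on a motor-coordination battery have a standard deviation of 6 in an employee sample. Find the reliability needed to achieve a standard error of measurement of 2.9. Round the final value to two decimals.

r = 1 − (2.9000/6)² ≈ 1 − 0.2336 ≈ 0.7664

0.77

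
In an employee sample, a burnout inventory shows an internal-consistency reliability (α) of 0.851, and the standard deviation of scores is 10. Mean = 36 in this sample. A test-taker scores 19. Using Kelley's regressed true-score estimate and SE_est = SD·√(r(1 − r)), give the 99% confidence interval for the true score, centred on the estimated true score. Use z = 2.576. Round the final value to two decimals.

[12.36, 30.71]

T̂ = r·X + (1 − r)·M = 0.851*19 + 0.149*36 = 16.169 + 5.364 ≃ 21.533
SE_est = SD * √(r(1 − r)) = 10.000 * √0.127 ≃ 10.000 * 0.356 ≃ 3.561
99% CI: 21.533 ± 9.173 ≃ (12.360, 30.706)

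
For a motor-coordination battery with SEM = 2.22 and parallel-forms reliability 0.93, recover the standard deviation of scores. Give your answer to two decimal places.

8.39

SD = SEM / √(1 − r) = 2.22 / √0.070 ≈ 2.22 / 0.265 ≈ 8.391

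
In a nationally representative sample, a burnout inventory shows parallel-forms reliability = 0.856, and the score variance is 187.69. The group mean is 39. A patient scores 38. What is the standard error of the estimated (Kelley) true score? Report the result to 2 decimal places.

4.81

σ = 187.69^(1/2) = 13.700
SE_est = SD * √(r(1 − r)) = 13.700 * √0.123 ≈ 13.700 * 0.351 ≈ 4.810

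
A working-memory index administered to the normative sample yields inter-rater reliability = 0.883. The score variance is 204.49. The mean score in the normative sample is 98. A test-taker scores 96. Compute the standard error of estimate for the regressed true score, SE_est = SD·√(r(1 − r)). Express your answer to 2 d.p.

4.60

SD = √204.49 ≈ 14.300
SE_est = 14.300·√[r(1 − r)] ≈ 4.596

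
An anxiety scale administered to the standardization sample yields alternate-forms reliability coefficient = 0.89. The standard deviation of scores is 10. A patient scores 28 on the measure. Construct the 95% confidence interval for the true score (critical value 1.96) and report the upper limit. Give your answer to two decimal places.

34.50

SEM = 10.0000 · √(1 − 0.8900) = 10.0000 · √0.1100 ≈ 10.0000 · 0.3317 ≈ 3.3166
Half-width = 1.96·3.3166 ≈ 6.5006
Upper bound: 28 + 6.5006 = 34.5006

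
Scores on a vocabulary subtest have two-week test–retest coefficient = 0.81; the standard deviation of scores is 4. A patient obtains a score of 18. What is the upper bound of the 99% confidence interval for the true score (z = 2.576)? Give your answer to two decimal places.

SEM = 4.0000 * √(1 − 0.8100) = 4.0000 * √0.1900 ≃ 4.0000 * 0.4359 ≃ 1.7436
Margin = 2.576 * 1.7436 ≃ 4.4914
Upper limit = 18 + 4.4914 ≃ 22.4914

22.49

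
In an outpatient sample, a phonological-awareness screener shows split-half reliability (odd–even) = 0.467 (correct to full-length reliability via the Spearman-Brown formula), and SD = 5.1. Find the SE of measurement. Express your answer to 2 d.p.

3.07

Spearman-Brown: r = 2(0.467) / (1 + 0.467) = 0.934 / 1.467 ≈ 0.637
The standard error of measurement is 5.100×√(1 − 0.637) ≈ 5.100×0.603 ≈ 3.074.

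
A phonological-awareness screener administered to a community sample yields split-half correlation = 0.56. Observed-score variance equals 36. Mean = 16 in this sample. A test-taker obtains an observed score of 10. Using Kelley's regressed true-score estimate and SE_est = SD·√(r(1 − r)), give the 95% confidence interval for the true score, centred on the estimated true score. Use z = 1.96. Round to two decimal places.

SD = √36 ≈ 6.0000
Full-length reliability (Spearman-Brown) = 2(0.56)/(1+0.56) ≈ 0.7179
T̂ = 0.7179(10) + 0.2821(16) ≈ 11.6923
SE_est = 6.0000×√(0.7179×0.2821) ≈ 2.7000
95% CI: 11.6923 ± 5.2920 ≈ (6.4003, 16.9843)

[6.40, 16.98]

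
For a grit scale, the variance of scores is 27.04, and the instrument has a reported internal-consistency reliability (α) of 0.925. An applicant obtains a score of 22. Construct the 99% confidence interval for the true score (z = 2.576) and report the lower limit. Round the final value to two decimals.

σ = 27.04^(1/2) = 5.2000
SEM = 5.2000*√(1 − 0.9250) ≃ 1.4241
Half-width = 2.576*1.4241 ≃ 3.6684
Lower limit = 22 − 3.6684 ≃ 18.3316

18.33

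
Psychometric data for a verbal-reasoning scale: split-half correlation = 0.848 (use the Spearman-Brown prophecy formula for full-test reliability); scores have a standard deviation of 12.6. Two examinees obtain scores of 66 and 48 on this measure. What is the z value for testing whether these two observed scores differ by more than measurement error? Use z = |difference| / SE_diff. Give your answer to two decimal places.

3.52

Spearman-Brown: r = 2(0.848) / (1 + 0.848) = 1.696 / 1.848 ≃ 0.918
SEM = 12.600 × √(1 − 0.918) = 12.600 × √0.082 ≃ 12.600 × 0.287 ≃ 3.614
SE_diff = √2 × SEM ≃ 5.110
z = |66 − 48| / 5.110 = 18 / 5.110 ≃ 3.522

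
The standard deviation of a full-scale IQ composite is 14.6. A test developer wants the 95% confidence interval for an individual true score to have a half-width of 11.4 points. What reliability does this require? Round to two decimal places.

0.84

SEM needed = half-width / z = 11.4/1.96 ≈ 5.8163
r = 1 − (5.8163/14.6)² ≈ 1 − 0.1587 ≈ 0.8413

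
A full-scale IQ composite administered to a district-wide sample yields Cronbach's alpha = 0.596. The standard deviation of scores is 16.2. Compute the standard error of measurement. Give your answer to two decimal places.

SEM = 16.200 × √(1 − 0.596) = 16.200 × √0.404 ≈ 16.200 × 0.636 ≈ 10.297

10.30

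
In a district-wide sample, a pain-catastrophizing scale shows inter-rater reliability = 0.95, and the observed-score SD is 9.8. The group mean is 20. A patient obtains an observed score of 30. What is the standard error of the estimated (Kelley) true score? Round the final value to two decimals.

SE_est = 9.800·√[r(1 − r)] ≃ 2.136

2.14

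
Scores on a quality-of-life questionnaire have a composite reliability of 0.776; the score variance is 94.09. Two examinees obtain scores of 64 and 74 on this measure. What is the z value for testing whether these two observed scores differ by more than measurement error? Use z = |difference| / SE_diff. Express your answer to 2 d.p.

1.54

SD = √94.09 ≈ 9.7000
SEM = 9.7000 * √(1 − 0.7760) = 9.7000 * √0.2240 ≈ 9.7000 * 0.4733 ≈ 4.5909
SE_diff = √2 * SEM ≈ 6.4925
z = |64 − 74| / 6.4925 = 10 / 6.4925 ≈ 1.5402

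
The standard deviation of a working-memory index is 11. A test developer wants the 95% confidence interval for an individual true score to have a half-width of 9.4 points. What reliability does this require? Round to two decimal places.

0.81

SEM needed = half-width / z = 9.4/1.96 ≃ 4.7959
r = 1 − (SEM / SD)² = 1 − (4.7959 / 11)² ≃ 1 − 0.1901 ≃ 0.8099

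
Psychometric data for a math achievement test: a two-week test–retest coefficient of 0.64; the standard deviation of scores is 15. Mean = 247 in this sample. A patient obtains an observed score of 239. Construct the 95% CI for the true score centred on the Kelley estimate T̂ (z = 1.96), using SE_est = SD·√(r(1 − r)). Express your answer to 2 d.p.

[227.77, 255.99]

Estimated true score = 0.6400·239 + (1 − 0.6400)·247 ≈ 241.8800
SE_est = SD · √(r(1 − r)) = 15.0000 · √0.2304 ≈ 15.0000 · 0.4800 ≈ 7.2000
CI = 241.8800 ± 1.96 · 7.2000 → [227.7680, 255.9920]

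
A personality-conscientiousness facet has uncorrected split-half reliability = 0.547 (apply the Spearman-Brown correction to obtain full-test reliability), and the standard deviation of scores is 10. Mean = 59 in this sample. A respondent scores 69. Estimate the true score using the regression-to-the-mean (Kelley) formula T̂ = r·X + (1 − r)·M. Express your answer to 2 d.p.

66.07

Full-length reliability (Spearman-Brown) = 2(0.547)/(1+0.547) ≈ 0.70718
T̂ = 0.70718(69) + 0.29282(59) ≈ 66.07175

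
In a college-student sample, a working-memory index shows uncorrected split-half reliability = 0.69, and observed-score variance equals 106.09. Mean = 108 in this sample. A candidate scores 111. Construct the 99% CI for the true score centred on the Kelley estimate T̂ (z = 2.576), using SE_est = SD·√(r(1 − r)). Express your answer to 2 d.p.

[100.18, 120.72]

SD = √106.09 = 10.3000
Full-length reliability (Spearman-Brown) = 2(0.69)/(1+0.69) ≈ 0.8166
Estimated true score = 0.8166·111 + (1 − 0.8166)·108 ≈ 110.4497
SE_est = SD · √(r(1 − r)) = 10.3000 · √0.1498 ≈ 10.3000 · 0.3870 ≈ 3.9863
CI = 110.4497 ± 2.576 · 3.9863 → [100.1810, 120.7184]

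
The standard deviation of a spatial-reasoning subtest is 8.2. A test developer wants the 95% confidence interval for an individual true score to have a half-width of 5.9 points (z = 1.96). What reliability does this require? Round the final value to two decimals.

0.87

SEM needed = half-width / z = 5.9/1.96 ≃ 3.010
r = 1 − (3.010/8.2)² ≃ 1 − 0.135 ≃ 0.865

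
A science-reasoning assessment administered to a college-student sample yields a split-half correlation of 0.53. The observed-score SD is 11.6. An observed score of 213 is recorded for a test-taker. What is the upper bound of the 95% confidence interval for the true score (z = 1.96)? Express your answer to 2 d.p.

225.60

Full-length reliability (Spearman-Brown) = 2(0.53)/(1+0.53) ≈ 0.6928
SEM = 11.6000·√(1 − 0.6928) ≈ 6.4293
Half-width = 1.96·6.4293 ≈ 12.6014
Upper limit = 213 + 12.6014 ≈ 225.6014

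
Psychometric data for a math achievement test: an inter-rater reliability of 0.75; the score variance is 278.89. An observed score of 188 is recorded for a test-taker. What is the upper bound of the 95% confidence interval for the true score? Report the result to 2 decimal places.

204.37

SD = √278.89 = 16.700
The standard error of measurement is 16.700*√(1 − 0.750) ≃ 16.700*0.500 ≃ 8.350.
Half-width = 1.96*8.350 ≃ 16.366
Upper limit = 188 + 16.366 ≃ 204.366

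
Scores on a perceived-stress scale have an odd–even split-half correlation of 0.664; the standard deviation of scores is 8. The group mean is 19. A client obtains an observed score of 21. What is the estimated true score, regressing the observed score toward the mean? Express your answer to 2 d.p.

20.60

Full-length reliability (Spearman-Brown) = 2(0.664)/(1+0.664) ≈ 0.798
T̂ = r·X + (1 − r)·M = 0.798*21 + 0.202*19 ≈ 16.760 + 3.837 ≈ 20.596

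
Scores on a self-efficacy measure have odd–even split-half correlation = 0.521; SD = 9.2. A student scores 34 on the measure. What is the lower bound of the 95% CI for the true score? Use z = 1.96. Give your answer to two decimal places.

r_full = 2·0.521 / (1 + 0.521) ≈ 0.685
SEM = 9.200*√(1 − 0.685) ≈ 5.163
Half-width = 1.96*5.163 ≈ 10.119
Lower bound: 34 − 10.119 = 23.881

23.88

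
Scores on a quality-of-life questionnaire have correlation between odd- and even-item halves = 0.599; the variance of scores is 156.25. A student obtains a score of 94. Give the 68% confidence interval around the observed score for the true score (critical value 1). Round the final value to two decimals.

[87.74, 100.26]

SD = √156.25 ≈ 12.500
Spearman-Brown: r = 2(0.599) / (1 + 0.599) = 1.198 / 1.599 ≈ 0.749
SEM = 12.500 · √(1 − 0.749) = 12.500 · √0.251 ≈ 12.500 · 0.501 ≈ 6.260
Margin = 1 · 6.260 ≈ 6.260
CI = 94 ± 6.260 → [87.740, 100.260]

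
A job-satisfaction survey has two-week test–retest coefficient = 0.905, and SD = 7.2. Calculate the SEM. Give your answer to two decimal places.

The standard error of measurement is 7.20000*√(1 − 0.90500) ≈ 7.20000*0.30822 ≈ 2.21919.

2.22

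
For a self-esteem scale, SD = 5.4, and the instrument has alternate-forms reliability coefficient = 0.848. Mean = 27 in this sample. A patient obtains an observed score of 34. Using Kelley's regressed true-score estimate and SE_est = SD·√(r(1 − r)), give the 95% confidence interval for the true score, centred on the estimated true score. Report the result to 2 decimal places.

[29.14, 36.74]

Estimated true score = 0.848*34 + (1 − 0.848)*27 ≃ 32.936
SE_est = 5.400*√(0.848*0.152) ≃ 1.939
CI = 32.936 ± 1.96 * 1.939 → [29.136, 36.736]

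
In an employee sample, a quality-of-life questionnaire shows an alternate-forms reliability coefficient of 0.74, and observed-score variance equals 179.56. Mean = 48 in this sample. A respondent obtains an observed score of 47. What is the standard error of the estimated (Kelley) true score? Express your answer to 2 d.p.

5.88

σ = 179.56^(1/2) = 13.40000
SE_est = 13.40000·√[r(1 − r)] ≈ 5.87770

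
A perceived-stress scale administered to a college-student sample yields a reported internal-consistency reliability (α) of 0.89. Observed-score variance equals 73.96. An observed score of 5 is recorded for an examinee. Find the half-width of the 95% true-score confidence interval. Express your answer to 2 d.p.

5.59

σ = 73.96^(1/2) = 8.60000
SEM = 8.60000×√(1 − 0.89000) ≃ 2.85230
Margin = 1.96 × 2.85230 ≃ 5.59050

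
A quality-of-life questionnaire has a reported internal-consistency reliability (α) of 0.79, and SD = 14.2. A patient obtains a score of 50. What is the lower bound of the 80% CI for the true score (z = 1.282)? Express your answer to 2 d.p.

41.66

SEM = 14.200·√(1 − 0.790) ≈ 6.507
Margin = 1.282 · 6.507 ≈ 8.342
Lower bound: 50 − 8.342 = 41.658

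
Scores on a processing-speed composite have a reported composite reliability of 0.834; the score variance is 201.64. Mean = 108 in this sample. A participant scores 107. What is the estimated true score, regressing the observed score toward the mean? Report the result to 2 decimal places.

107.17

Estimated true score = 0.834·107 + (1 − 0.834)·108 ≈ 107.166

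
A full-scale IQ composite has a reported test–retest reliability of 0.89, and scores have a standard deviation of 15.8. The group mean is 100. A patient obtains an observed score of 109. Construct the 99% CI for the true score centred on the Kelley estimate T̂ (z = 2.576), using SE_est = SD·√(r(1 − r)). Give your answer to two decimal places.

T̂ = r·X + (1 − r)·M = 0.89000·109 + 0.11000·100 = 97.01000 + 11.00000 ≈ 108.01000
SE_est = SD · √(r(1 − r)) = 15.80000 · √0.09790 ≈ 15.80000 · 0.31289 ≈ 4.94366
CI = 108.01000 ± 2.576 · 4.94366 → [95.27514, 120.74486]

[95.28, 120.74]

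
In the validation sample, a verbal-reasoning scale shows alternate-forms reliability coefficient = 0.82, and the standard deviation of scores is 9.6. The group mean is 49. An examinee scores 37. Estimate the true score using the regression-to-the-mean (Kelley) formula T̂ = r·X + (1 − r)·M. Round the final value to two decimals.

39.16

T̂ = 0.8200(37) + 0.1800(49) ≈ 39.1600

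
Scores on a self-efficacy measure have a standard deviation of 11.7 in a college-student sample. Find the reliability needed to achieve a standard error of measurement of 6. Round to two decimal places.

r = 1 − (SEM / SD)² = 1 − (6.000 / 11.7)² ≈ 1 − 0.263 ≈ 0.737

0.74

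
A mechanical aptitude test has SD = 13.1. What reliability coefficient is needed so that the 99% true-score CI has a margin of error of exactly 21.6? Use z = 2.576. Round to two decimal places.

SEM needed = half-width / z = 21.6/2.576 ≈ 8.385
r = 1 − (SEM / SD)² = 1 − (8.385 / 13.1)² ≈ 1 − 0.410 ≈ 0.590

0.59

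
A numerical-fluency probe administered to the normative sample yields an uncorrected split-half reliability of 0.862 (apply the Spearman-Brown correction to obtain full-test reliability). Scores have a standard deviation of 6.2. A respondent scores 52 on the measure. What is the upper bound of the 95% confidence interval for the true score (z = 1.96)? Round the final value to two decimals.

55.31

Full-length reliability (Spearman-Brown) = 2(0.862)/(1+0.862) ≃ 0.926
SEM = 6.200×√(1 − 0.926) ≃ 1.688
Half-width = 1.96×1.688 ≃ 3.308
Upper bound: 52 + 3.308 = 55.308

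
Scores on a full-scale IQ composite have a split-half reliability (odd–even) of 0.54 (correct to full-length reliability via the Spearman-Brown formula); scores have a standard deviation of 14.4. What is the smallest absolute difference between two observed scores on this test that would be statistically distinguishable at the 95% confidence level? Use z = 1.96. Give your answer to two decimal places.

r_full = 2·0.54 / (1 + 0.54) ≈ 0.70130
SEM = 14.40000 · √(1 − 0.70130) = 14.40000 · √0.29870 ≈ 14.40000 · 0.54654 ≈ 7.87011
SE_diff = √2 · SEM ≈ 11.13002
Minimum reliable difference = 1.96 · SE_diff ≈ 1.96 · 11.13002 ≈ 21.81484

21.81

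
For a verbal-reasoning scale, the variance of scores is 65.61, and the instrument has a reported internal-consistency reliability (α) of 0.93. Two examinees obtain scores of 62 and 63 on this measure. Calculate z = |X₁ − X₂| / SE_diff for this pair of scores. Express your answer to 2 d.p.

0.33

SD = √65.61 ≈ 8.10000
SEM = 8.10000 · √(1 − 0.93000) = 8.10000 · √0.07000 ≈ 8.10000 · 0.26458 ≈ 2.14306
SE_diff = SEM · √2 ≈ 2.14306 · 1.41421 ≈ 3.03074
z = 1 / 3.03074 ≈ 0.32995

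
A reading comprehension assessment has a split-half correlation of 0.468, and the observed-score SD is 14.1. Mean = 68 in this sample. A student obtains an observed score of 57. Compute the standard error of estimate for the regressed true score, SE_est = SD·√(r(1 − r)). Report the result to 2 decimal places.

r_full = 2·0.468 / (1 + 0.468) ≈ 0.6376
SE_est = SD * √(r(1 − r)) = 14.1000 * √0.2311 ≈ 14.1000 * 0.4807 ≈ 6.7778

6.78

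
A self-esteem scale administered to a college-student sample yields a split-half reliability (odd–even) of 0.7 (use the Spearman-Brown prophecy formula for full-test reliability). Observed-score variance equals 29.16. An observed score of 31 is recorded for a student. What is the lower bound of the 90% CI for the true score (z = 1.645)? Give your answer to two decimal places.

SD = √29.16 ≈ 5.4000
Full-length reliability (Spearman-Brown) = 2(0.7)/(1+0.7) ≈ 0.8235
SEM = 5.4000×√(1 − 0.8235) ≈ 2.2685
Half-width = 1.645×2.2685 ≈ 3.7316
Lower limit = 31 − 3.7316 ≈ 27.2684

27.27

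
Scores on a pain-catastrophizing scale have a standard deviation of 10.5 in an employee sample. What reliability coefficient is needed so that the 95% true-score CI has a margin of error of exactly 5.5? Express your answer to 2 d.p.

SEM needed = half-width / z = 5.5/1.96 ≈ 2.8061
r = 1 − (2.8061/10.5)² ≈ 1 − 0.0714 ≈ 0.9286

0.93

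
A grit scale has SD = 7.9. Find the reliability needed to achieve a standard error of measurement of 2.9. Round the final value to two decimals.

0.87

r = 1 − (2.900/7.9)² ≈ 1 − 0.135 ≈ 0.865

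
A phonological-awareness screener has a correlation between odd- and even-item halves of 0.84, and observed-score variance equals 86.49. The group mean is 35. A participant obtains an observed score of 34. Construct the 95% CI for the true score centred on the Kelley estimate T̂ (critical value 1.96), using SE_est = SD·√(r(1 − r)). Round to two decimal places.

SD = √86.49 ≈ 9.300
Spearman-Brown: r = 2(0.84) / (1 + 0.84) = 1.680 / 1.840 ≈ 0.913
Estimated true score = 0.913×34 + (1 − 0.913)×35 ≈ 34.087
SE_est = 9.300×√(0.913×0.087) ≈ 2.620
95% CI: 34.087 ± 5.136 ≈ (28.951, 39.223)

[28.95, 39.22]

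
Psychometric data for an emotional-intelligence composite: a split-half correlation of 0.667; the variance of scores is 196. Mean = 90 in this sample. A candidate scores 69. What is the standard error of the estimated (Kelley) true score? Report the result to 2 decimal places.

5.60

σ = 196^(1/2) = 14.0000
Full-length reliability (Spearman-Brown) = 2(0.667)/(1+0.667) ≈ 0.8002
SE_est = SD · √(r(1 − r)) = 14.0000 · √0.1599 ≈ 14.0000 · 0.3998 ≈ 5.5975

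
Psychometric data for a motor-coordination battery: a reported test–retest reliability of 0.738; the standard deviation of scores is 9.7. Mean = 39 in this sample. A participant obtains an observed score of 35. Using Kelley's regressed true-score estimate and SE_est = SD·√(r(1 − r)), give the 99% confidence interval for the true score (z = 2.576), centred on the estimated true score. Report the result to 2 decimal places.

T̂ = 0.73800(35) + 0.26200(39) ≈ 36.04800
SE_est = 9.70000·√(0.73800·0.26200) ≈ 4.26531
99% CI: 36.04800 ± 10.98744 ≈ (25.06056, 47.03544)

[25.06, 47.04]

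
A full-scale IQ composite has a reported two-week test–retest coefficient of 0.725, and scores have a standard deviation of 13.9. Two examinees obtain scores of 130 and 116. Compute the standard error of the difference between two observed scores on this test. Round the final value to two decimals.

SEM = 13.900*√(1 − 0.725) ≈ 7.289
SE_diff = SEM * √2 ≈ 7.289 * 1.414 ≈ 10.309

10.31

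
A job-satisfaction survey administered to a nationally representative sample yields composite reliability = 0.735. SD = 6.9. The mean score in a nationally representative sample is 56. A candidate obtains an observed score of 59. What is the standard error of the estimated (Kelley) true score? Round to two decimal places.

3.05

SE_est = 6.900·√(0.735·0.265) ≈ 3.045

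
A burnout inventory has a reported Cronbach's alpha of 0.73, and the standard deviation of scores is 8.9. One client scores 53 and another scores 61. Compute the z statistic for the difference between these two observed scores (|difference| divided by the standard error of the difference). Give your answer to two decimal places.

SEM = 8.900·√(1 − 0.730) ≈ 4.625
Standard error of the difference = 4.625·√2 ≈ 6.540
z = |53 − 61| / 6.540 = 8 / 6.540 ≈ 1.223

1.22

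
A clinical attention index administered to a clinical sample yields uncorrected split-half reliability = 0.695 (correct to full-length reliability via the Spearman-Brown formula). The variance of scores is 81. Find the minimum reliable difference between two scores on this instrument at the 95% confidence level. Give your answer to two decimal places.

10.58

SD = √81 = 9.000
Full-length reliability (Spearman-Brown) = 2(0.695)/(1+0.695) ≈ 0.820
SEM = 9.000×√(1 − 0.820) ≈ 3.818
Standard error of the difference = 3.818·√2 ≈ 5.399
Smallest detectable difference = 1.96×5.399 ≈ 10.582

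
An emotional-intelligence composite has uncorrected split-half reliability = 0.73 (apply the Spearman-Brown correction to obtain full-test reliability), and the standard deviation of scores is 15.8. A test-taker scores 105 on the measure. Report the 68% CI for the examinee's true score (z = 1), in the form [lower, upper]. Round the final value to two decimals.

[98.76, 111.24]

Spearman-Brown: r = 2(0.73) / (1 + 0.73) = 1.46000 / 1.73000 ≈ 0.84393
SEM = 15.80000 * √(1 − 0.84393) = 15.80000 * √0.15607 ≈ 15.80000 * 0.39506 ≈ 6.24189
Margin = 1 * 6.24189 ≈ 6.24189
68% CI: 105 ± 6.24189 = [98.75811, 111.24189]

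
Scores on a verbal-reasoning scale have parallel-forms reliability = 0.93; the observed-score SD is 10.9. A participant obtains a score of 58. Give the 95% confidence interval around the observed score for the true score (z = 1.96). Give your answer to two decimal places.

[52.35, 63.65]

SEM = 10.90000 * √(1 − 0.93000) = 10.90000 * √0.07000 ≃ 10.90000 * 0.26458 ≃ 2.88387
Margin = 1.96 * 2.88387 ≃ 5.65238
95% CI: 58 ± 5.65238 = [52.34762, 63.65238]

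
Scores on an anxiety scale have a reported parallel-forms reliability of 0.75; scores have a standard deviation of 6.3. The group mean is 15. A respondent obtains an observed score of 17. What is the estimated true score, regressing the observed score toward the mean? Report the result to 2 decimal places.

16.50

Estimated true score = 0.750·17 + (1 − 0.750)·15 ≈ 16.500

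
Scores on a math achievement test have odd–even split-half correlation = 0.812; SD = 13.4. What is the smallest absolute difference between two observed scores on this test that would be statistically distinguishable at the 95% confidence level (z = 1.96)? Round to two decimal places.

11.96

Full-length reliability (Spearman-Brown) = 2(0.812)/(1+0.812) ≈ 0.8962
SEM = 13.4000*√(1 − 0.8962) ≈ 4.3162
Standard error of the difference = 4.3162·√2 ≈ 6.1041
Smallest detectable difference = 1.96*6.1041 ≈ 11.9640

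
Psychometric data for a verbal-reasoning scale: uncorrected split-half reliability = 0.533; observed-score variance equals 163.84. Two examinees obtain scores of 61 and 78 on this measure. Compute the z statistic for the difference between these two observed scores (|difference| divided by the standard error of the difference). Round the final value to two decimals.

SD = √163.84 = 12.8000
Spearman-Brown: r = 2(0.533) / (1 + 0.533) = 1.0660 / 1.5330 ≃ 0.6954
SEM = 12.8000×√(1 − 0.6954) ≃ 7.0648
SE_diff = √2 × SEM ≃ 9.9911
z = 17 / 9.9911 ≃ 1.7015

1.70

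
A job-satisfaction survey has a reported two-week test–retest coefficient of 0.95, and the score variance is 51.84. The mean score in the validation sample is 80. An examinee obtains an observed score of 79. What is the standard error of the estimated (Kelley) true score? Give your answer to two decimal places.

1.57

SD = √51.84 = 7.2000
SE_est = SD * √(r(1 − r)) = 7.2000 * √0.0475 ≈ 7.2000 * 0.2179 ≈ 1.5692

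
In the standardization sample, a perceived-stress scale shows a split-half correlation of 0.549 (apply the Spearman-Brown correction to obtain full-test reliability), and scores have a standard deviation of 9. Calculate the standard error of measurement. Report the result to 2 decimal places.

4.86

Full-length reliability (Spearman-Brown) = 2(0.549)/(1+0.549) ≈ 0.709
SEM = 9.000 × √(1 − 0.709) = 9.000 × √0.291 ≈ 9.000 × 0.540 ≈ 4.856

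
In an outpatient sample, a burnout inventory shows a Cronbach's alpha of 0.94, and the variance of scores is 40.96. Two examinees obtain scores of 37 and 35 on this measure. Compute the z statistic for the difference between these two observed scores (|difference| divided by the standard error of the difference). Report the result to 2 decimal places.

σ = 40.96^(1/2) = 6.400
SEM = 6.400 × √(1 − 0.940) = 6.400 × √0.060 ≈ 6.400 × 0.245 ≈ 1.568
SE_diff = SEM × √2 ≈ 1.568 × 1.414 ≈ 2.217
z = 2 / 2.217 ≈ 0.902

0.90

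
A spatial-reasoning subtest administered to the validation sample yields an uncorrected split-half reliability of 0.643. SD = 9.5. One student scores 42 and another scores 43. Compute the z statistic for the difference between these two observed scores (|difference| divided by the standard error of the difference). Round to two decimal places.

0.16

Full-length reliability (Spearman-Brown) = 2(0.643)/(1+0.643) ≃ 0.7827
SEM = 9.5000 × √(1 − 0.7827) = 9.5000 × √0.2173 ≃ 9.5000 × 0.4661 ≃ 4.4283
SE_diff = √2 × SEM ≃ 6.2626
z = 1 / 6.2626 ≃ 0.1597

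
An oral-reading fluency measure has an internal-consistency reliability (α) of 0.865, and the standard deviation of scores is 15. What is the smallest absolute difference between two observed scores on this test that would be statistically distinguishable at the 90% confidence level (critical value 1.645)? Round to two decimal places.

The standard error of measurement is 15.0000*√(1 − 0.8650) ≈ 15.0000*0.3674 ≈ 5.5114.
SE_diff = SEM * √2 ≈ 5.5114 * 1.4142 ≈ 7.7942
Minimum reliable difference = 1.645 * SE_diff ≈ 1.645 * 7.7942 ≈ 12.8215

12.82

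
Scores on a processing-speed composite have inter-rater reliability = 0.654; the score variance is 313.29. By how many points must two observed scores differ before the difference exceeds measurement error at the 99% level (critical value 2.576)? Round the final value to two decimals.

37.93

SD = √313.29 = 17.7000
SEM = 17.7000 · √(1 − 0.6540) = 17.7000 · √0.3460 ≈ 17.7000 · 0.5882 ≈ 10.4115
SE_diff = SEM · √2 ≈ 10.4115 · 1.4142 ≈ 14.7240
Smallest detectable difference = 2.576·14.7240 ≈ 37.9291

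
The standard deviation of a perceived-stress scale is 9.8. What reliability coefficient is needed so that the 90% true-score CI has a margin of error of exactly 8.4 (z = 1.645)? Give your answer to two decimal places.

0.73

Required SEM = 8.4 / 1.645 ≈ 5.1064
r = 1 − (SEM / SD)² = 1 − (5.1064 / 9.8)² ≈ 1 − 0.2715 ≈ 0.7285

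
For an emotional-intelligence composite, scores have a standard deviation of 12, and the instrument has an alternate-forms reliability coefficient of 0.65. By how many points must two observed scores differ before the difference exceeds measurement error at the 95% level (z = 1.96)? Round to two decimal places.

SEM = 12.0000×√(1 − 0.6500) ≈ 7.0993
SE_diff = √2 × SEM ≈ 10.0399
Smallest detectable difference = 1.96×10.0399 ≈ 19.6782

19.68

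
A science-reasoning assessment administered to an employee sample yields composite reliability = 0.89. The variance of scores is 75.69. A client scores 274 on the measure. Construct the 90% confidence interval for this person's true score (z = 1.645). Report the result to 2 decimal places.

[269.25, 278.75]

SD = √75.69 ≈ 8.700
SEM = 8.700*√(1 − 0.890) ≈ 2.885
Half-width = 1.645*2.885 ≈ 4.747
Interval: (269.253, 278.747)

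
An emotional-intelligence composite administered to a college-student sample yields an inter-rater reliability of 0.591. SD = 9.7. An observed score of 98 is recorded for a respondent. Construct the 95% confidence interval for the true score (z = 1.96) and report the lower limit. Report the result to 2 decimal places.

85.84

SEM = 9.7000 · √(1 − 0.5910) = 9.7000 · √0.4090 ≈ 9.7000 · 0.6395 ≈ 6.2035
Margin = 1.96 · 6.2035 ≈ 12.1588
Lower bound: 98 − 12.1588 = 85.8412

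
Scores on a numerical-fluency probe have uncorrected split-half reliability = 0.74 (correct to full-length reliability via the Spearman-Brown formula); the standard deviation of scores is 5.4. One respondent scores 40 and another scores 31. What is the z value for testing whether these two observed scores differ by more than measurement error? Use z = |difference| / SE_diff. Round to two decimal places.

3.05

Full-length reliability (Spearman-Brown) = 2(0.74)/(1+0.74) ≈ 0.851
SEM = 5.400 × √(1 − 0.851) = 5.400 × √0.149 ≈ 5.400 × 0.387 ≈ 2.087
SE_diff = SEM × √2 ≈ 2.087 × 1.414 ≈ 2.952
z = 9 / 2.952 ≈ 3.049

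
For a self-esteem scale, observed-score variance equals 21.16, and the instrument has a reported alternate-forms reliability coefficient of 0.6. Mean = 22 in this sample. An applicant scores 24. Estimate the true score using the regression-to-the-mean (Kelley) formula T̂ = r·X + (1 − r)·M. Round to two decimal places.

Estimated true score = 0.60000×24 + (1 − 0.60000)×22 ≈ 23.20000

23.20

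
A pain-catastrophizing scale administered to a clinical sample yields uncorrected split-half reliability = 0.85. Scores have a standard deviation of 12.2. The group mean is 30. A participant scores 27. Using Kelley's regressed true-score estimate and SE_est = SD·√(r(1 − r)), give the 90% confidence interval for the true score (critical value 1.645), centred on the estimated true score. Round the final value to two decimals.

[21.77, 32.72]

r_full = 2·0.85 / (1 + 0.85) ≈ 0.919
T̂ = 0.919(27) + 0.081(30) ≈ 27.243
SE_est = SD · √(r(1 − r)) = 12.200 · √0.075 ≈ 12.200 · 0.273 ≈ 3.330
CI = 27.243 ± 1.645 · 3.330 → [21.765, 32.721]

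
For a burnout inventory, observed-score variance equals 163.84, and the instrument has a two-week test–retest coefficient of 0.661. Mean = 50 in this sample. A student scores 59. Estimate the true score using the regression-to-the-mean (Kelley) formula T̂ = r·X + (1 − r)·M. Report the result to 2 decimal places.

Estimated true score = 0.6610×59 + (1 − 0.6610)×50 ≈ 55.9490

55.95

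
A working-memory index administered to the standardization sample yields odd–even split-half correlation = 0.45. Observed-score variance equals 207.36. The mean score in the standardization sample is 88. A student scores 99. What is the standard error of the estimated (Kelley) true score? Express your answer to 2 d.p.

SD = √207.36 = 14.4000
Full-length reliability (Spearman-Brown) = 2(0.45)/(1+0.45) ≈ 0.6207
SE_est = SD * √(r(1 − r)) = 14.4000 * √0.2354 ≈ 14.4000 * 0.4852 ≈ 6.9871

6.99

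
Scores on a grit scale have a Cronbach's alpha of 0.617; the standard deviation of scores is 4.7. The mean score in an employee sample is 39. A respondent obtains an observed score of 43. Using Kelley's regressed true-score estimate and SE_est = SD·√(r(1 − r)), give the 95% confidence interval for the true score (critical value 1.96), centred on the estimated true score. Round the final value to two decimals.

T̂ = r·X + (1 − r)·M = 0.6170·43 + 0.3830·39 = 26.5310 + 14.9370 ≈ 41.4680
SE_est = SD · √(r(1 − r)) = 4.7000 · √0.2363 ≈ 4.7000 · 0.4861 ≈ 2.2848
CI = 41.4680 ± 1.96 · 2.2848 → [36.9899, 45.9461]

[36.99, 45.95]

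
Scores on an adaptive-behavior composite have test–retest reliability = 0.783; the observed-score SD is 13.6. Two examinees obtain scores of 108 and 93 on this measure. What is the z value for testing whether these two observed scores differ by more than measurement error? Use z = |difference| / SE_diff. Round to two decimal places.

The standard error of measurement is 13.6000·√(1 − 0.7830) ≈ 13.6000·0.4658 ≈ 6.3353.
SE_diff = √2 · SEM ≈ 8.9595
z = |108 − 93| / 8.9595 = 15 / 8.9595 ≈ 1.6742

1.67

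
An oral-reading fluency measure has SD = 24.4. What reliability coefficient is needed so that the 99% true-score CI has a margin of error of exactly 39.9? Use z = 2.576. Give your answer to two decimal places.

Required SEM = 39.9 / 2.576 ≈ 15.489
r = 1 − (SEM / SD)² = 1 − (15.489 / 24.4)² ≈ 1 − 0.403 ≈ 0.597

0.60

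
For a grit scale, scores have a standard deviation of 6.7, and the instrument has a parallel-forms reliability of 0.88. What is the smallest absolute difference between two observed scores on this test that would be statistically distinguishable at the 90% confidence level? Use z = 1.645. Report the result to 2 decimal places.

5.40

SEM = 6.700 * √(1 − 0.880) = 6.700 * √0.120 ≈ 6.700 * 0.346 ≈ 2.321
SE_diff = √2 * SEM ≈ 3.282
Minimum reliable difference = 1.645 * SE_diff ≈ 1.645 * 3.282 ≈ 5.399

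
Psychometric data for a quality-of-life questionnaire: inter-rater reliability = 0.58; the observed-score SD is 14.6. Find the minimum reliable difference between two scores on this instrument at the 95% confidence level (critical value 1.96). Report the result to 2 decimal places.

26.23

SEM = 14.600 · √(1 − 0.580) = 14.600 · √0.420 ≈ 14.600 · 0.648 ≈ 9.462
SE_diff = SEM · √2 ≈ 9.462 · 1.414 ≈ 13.381
Minimum reliable difference = 1.96 · SE_diff ≈ 1.96 · 13.381 ≈ 26.227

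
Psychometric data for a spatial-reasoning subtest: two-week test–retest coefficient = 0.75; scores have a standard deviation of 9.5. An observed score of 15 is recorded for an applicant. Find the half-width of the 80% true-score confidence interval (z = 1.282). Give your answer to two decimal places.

6.09

SEM = 9.50000*√(1 − 0.75000) ≃ 4.75000
Half-width = 1.282*4.75000 ≃ 6.08950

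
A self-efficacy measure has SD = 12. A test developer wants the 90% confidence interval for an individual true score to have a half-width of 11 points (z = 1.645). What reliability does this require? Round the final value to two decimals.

0.69

SEM needed = half-width / z = 11/1.645 ≃ 6.68693
r = 1 − (6.68693/12)² ≃ 1 − 0.31052 ≃ 0.68948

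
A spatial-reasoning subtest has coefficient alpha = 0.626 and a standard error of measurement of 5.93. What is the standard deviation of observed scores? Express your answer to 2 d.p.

SD = SEM / √(1 − r) = 5.93 / √0.3740 ≃ 5.93 / 0.6116 ≃ 9.6966

9.70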